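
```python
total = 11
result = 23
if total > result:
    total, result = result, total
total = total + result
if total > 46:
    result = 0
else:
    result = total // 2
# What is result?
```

Answer: 17

Derivation:
Trace (tracking result):
total = 11  # -> total = 11
result = 23  # -> result = 23
if total > result:  # condition is False
total = total + result  # -> total = 34
if total > 46:  # condition is False
else:
    result = total // 2  # -> result = 17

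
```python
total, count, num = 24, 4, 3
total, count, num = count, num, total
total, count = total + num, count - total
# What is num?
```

Trace (tracking num):
total, count, num = (24, 4, 3)  # -> total = 24, count = 4, num = 3
total, count, num = (count, num, total)  # -> total = 4, count = 3, num = 24
total, count = (total + num, count - total)  # -> total = 28, count = -1

Answer: 24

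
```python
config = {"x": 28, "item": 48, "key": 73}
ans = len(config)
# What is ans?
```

Answer: 3

Derivation:
Trace (tracking ans):
config = {'x': 28, 'item': 48, 'key': 73}  # -> config = {'x': 28, 'item': 48, 'key': 73}
ans = len(config)  # -> ans = 3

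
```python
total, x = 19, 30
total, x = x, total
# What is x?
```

Answer: 19

Derivation:
Trace (tracking x):
total, x = (19, 30)  # -> total = 19, x = 30
total, x = (x, total)  # -> total = 30, x = 19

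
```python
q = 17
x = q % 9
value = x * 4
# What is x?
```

Answer: 8

Derivation:
Trace (tracking x):
q = 17  # -> q = 17
x = q % 9  # -> x = 8
value = x * 4  # -> value = 32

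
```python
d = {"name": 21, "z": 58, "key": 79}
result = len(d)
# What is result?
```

Trace (tracking result):
d = {'name': 21, 'z': 58, 'key': 79}  # -> d = {'name': 21, 'z': 58, 'key': 79}
result = len(d)  # -> result = 3

Answer: 3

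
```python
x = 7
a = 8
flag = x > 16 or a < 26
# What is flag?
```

Answer: True

Derivation:
Trace (tracking flag):
x = 7  # -> x = 7
a = 8  # -> a = 8
flag = x > 16 or a < 26  # -> flag = True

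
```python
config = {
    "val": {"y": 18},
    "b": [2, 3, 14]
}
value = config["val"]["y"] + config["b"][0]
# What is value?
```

Answer: 20

Derivation:
Trace (tracking value):
config = {'val': {'y': 18}, 'b': [2, 3, 14]}  # -> config = {'val': {'y': 18}, 'b': [2, 3, 14]}
value = config['val']['y'] + config['b'][0]  # -> value = 20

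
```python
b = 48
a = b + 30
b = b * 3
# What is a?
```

Trace (tracking a):
b = 48  # -> b = 48
a = b + 30  # -> a = 78
b = b * 3  # -> b = 144

Answer: 78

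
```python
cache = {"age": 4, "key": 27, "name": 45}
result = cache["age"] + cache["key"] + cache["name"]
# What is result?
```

Answer: 76

Derivation:
Trace (tracking result):
cache = {'age': 4, 'key': 27, 'name': 45}  # -> cache = {'age': 4, 'key': 27, 'name': 45}
result = cache['age'] + cache['key'] + cache['name']  # -> result = 76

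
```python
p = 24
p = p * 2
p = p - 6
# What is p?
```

Trace (tracking p):
p = 24  # -> p = 24
p = p * 2  # -> p = 48
p = p - 6  # -> p = 42

Answer: 42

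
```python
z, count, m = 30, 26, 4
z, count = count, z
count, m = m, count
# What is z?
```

Trace (tracking z):
z, count, m = (30, 26, 4)  # -> z = 30, count = 26, m = 4
z, count = (count, z)  # -> z = 26, count = 30
count, m = (m, count)  # -> count = 4, m = 30

Answer: 26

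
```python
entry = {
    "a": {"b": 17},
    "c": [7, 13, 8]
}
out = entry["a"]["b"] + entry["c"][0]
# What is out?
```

Trace (tracking out):
entry = {'a': {'b': 17}, 'c': [7, 13, 8]}  # -> entry = {'a': {'b': 17}, 'c': [7, 13, 8]}
out = entry['a']['b'] + entry['c'][0]  # -> out = 24

Answer: 24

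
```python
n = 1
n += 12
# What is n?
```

Answer: 13

Derivation:
Trace (tracking n):
n = 1  # -> n = 1
n += 12  # -> n = 13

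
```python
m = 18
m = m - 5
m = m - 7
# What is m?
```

Trace (tracking m):
m = 18  # -> m = 18
m = m - 5  # -> m = 13
m = m - 7  # -> m = 6

Answer: 6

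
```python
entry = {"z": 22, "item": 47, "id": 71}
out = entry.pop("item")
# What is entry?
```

Trace (tracking entry):
entry = {'z': 22, 'item': 47, 'id': 71}  # -> entry = {'z': 22, 'item': 47, 'id': 71}
out = entry.pop('item')  # -> out = 47

Answer: {'z': 22, 'id': 71}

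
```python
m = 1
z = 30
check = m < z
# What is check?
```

Trace (tracking check):
m = 1  # -> m = 1
z = 30  # -> z = 30
check = m < z  # -> check = True

Answer: True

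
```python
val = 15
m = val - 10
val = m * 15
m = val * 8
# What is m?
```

Answer: 600

Derivation:
Trace (tracking m):
val = 15  # -> val = 15
m = val - 10  # -> m = 5
val = m * 15  # -> val = 75
m = val * 8  # -> m = 600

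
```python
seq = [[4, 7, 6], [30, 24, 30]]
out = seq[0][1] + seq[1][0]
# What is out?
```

Trace (tracking out):
seq = [[4, 7, 6], [30, 24, 30]]  # -> seq = [[4, 7, 6], [30, 24, 30]]
out = seq[0][1] + seq[1][0]  # -> out = 37

Answer: 37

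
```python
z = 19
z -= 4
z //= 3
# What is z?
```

Answer: 5

Derivation:
Trace (tracking z):
z = 19  # -> z = 19
z -= 4  # -> z = 15
z //= 3  # -> z = 5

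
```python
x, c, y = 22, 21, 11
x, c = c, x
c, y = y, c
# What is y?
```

Answer: 22

Derivation:
Trace (tracking y):
x, c, y = (22, 21, 11)  # -> x = 22, c = 21, y = 11
x, c = (c, x)  # -> x = 21, c = 22
c, y = (y, c)  # -> c = 11, y = 22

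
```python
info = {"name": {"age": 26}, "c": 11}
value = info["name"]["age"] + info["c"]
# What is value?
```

Trace (tracking value):
info = {'name': {'age': 26}, 'c': 11}  # -> info = {'name': {'age': 26}, 'c': 11}
value = info['name']['age'] + info['c']  # -> value = 37

Answer: 37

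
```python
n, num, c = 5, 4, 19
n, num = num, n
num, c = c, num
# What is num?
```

Trace (tracking num):
n, num, c = (5, 4, 19)  # -> n = 5, num = 4, c = 19
n, num = (num, n)  # -> n = 4, num = 5
num, c = (c, num)  # -> num = 19, c = 5

Answer: 19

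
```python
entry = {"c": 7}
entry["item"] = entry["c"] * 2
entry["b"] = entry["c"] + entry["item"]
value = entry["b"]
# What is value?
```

Trace (tracking value):
entry = {'c': 7}  # -> entry = {'c': 7}
entry['item'] = entry['c'] * 2  # -> entry = {'c': 7, 'item': 14}
entry['b'] = entry['c'] + entry['item']  # -> entry = {'c': 7, 'item': 14, 'b': 21}
value = entry['b']  # -> value = 21

Answer: 21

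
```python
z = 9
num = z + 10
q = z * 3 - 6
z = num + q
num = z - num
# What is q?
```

Answer: 21

Derivation:
Trace (tracking q):
z = 9  # -> z = 9
num = z + 10  # -> num = 19
q = z * 3 - 6  # -> q = 21
z = num + q  # -> z = 40
num = z - num  # -> num = 21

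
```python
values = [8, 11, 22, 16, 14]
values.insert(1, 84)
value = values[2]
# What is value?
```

Answer: 11

Derivation:
Trace (tracking value):
values = [8, 11, 22, 16, 14]  # -> values = [8, 11, 22, 16, 14]
values.insert(1, 84)  # -> values = [8, 84, 11, 22, 16, 14]
value = values[2]  # -> value = 11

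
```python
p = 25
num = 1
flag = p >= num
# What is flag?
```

Answer: True

Derivation:
Trace (tracking flag):
p = 25  # -> p = 25
num = 1  # -> num = 1
flag = p >= num  # -> flag = True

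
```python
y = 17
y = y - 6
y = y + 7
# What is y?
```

Trace (tracking y):
y = 17  # -> y = 17
y = y - 6  # -> y = 11
y = y + 7  # -> y = 18

Answer: 18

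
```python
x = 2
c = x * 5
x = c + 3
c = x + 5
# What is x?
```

Trace (tracking x):
x = 2  # -> x = 2
c = x * 5  # -> c = 10
x = c + 3  # -> x = 13
c = x + 5  # -> c = 18

Answer: 13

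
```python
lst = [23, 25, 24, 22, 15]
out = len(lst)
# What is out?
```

Trace (tracking out):
lst = [23, 25, 24, 22, 15]  # -> lst = [23, 25, 24, 22, 15]
out = len(lst)  # -> out = 5

Answer: 5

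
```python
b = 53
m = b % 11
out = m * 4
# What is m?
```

Answer: 9

Derivation:
Trace (tracking m):
b = 53  # -> b = 53
m = b % 11  # -> m = 9
out = m * 4  # -> out = 36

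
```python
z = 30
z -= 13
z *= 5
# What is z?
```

Trace (tracking z):
z = 30  # -> z = 30
z -= 13  # -> z = 17
z *= 5  # -> z = 85

Answer: 85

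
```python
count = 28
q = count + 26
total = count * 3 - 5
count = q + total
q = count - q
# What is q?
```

Trace (tracking q):
count = 28  # -> count = 28
q = count + 26  # -> q = 54
total = count * 3 - 5  # -> total = 79
count = q + total  # -> count = 133
q = count - q  # -> q = 79

Answer: 79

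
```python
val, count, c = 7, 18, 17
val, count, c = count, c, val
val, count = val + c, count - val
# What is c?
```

Trace (tracking c):
val, count, c = (7, 18, 17)  # -> val = 7, count = 18, c = 17
val, count, c = (count, c, val)  # -> val = 18, count = 17, c = 7
val, count = (val + c, count - val)  # -> val = 25, count = -1

Answer: 7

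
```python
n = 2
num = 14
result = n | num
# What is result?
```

Answer: 14

Derivation:
Trace (tracking result):
n = 2  # -> n = 2
num = 14  # -> num = 14
result = n | num  # -> result = 14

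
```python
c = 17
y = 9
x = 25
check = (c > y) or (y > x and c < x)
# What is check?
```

Answer: True

Derivation:
Trace (tracking check):
c = 17  # -> c = 17
y = 9  # -> y = 9
x = 25  # -> x = 25
check = c > y or (y > x and c < x)  # -> check = True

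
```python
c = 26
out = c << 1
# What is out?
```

Trace (tracking out):
c = 26  # -> c = 26
out = c << 1  # -> out = 52

Answer: 52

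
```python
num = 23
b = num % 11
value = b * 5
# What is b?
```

Trace (tracking b):
num = 23  # -> num = 23
b = num % 11  # -> b = 1
value = b * 5  # -> value = 5

Answer: 1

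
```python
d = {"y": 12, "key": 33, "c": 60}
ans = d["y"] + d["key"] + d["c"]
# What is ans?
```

Answer: 105

Derivation:
Trace (tracking ans):
d = {'y': 12, 'key': 33, 'c': 60}  # -> d = {'y': 12, 'key': 33, 'c': 60}
ans = d['y'] + d['key'] + d['c']  # -> ans = 105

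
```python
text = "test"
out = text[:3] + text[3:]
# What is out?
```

Trace (tracking out):
text = 'test'  # -> text = 'test'
out = text[:3] + text[3:]  # -> out = 'test'

Answer: 'test'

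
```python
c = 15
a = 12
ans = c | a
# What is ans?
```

Trace (tracking ans):
c = 15  # -> c = 15
a = 12  # -> a = 12
ans = c | a  # -> ans = 15

Answer: 15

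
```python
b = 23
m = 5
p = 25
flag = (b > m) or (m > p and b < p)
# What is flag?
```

Trace (tracking flag):
b = 23  # -> b = 23
m = 5  # -> m = 5
p = 25  # -> p = 25
flag = b > m or (m > p and b < p)  # -> flag = True

Answer: True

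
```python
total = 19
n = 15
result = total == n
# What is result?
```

Answer: False

Derivation:
Trace (tracking result):
total = 19  # -> total = 19
n = 15  # -> n = 15
result = total == n  # -> result = False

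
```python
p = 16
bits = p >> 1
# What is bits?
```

Trace (tracking bits):
p = 16  # -> p = 16
bits = p >> 1  # -> bits = 8

Answer: 8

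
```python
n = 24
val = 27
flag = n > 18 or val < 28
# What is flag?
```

Trace (tracking flag):
n = 24  # -> n = 24
val = 27  # -> val = 27
flag = n > 18 or val < 28  # -> flag = True

Answer: True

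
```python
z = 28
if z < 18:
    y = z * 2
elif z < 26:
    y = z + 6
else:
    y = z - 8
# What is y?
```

Trace (tracking y):
z = 28  # -> z = 28
if z < 18:  # condition is False
elif z < 26:  # condition is False
else:
    y = z - 8  # -> y = 20

Answer: 20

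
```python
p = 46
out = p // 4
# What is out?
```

Answer: 11

Derivation:
Trace (tracking out):
p = 46  # -> p = 46
out = p // 4  # -> out = 11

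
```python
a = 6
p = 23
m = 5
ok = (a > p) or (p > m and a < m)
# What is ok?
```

Answer: False

Derivation:
Trace (tracking ok):
a = 6  # -> a = 6
p = 23  # -> p = 23
m = 5  # -> m = 5
ok = a > p or (p > m and a < m)  # -> ok = False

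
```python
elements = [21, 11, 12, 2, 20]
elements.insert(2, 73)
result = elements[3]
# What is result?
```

Answer: 12

Derivation:
Trace (tracking result):
elements = [21, 11, 12, 2, 20]  # -> elements = [21, 11, 12, 2, 20]
elements.insert(2, 73)  # -> elements = [21, 11, 73, 12, 2, 20]
result = elements[3]  # -> result = 12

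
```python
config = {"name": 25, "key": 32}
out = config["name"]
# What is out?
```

Answer: 25

Derivation:
Trace (tracking out):
config = {'name': 25, 'key': 32}  # -> config = {'name': 25, 'key': 32}
out = config['name']  # -> out = 25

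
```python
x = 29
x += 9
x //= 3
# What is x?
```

Answer: 12

Derivation:
Trace (tracking x):
x = 29  # -> x = 29
x += 9  # -> x = 38
x //= 3  # -> x = 12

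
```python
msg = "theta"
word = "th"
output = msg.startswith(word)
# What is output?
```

Trace (tracking output):
msg = 'theta'  # -> msg = 'theta'
word = 'th'  # -> word = 'th'
output = msg.startswith(word)  # -> output = True

Answer: True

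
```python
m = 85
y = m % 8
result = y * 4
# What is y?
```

Trace (tracking y):
m = 85  # -> m = 85
y = m % 8  # -> y = 5
result = y * 4  # -> result = 20

Answer: 5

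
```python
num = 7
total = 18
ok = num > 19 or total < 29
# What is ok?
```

Trace (tracking ok):
num = 7  # -> num = 7
total = 18  # -> total = 18
ok = num > 19 or total < 29  # -> ok = True

Answer: True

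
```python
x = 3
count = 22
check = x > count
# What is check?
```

Trace (tracking check):
x = 3  # -> x = 3
count = 22  # -> count = 22
check = x > count  # -> check = False

Answer: False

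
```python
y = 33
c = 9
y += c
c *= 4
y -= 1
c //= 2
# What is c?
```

Answer: 18

Derivation:
Trace (tracking c):
y = 33  # -> y = 33
c = 9  # -> c = 9
y += c  # -> y = 42
c *= 4  # -> c = 36
y -= 1  # -> y = 41
c //= 2  # -> c = 18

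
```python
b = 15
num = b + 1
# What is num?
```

Answer: 16

Derivation:
Trace (tracking num):
b = 15  # -> b = 15
num = b + 1  # -> num = 16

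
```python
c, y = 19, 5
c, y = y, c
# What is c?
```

Answer: 5

Derivation:
Trace (tracking c):
c, y = (19, 5)  # -> c = 19, y = 5
c, y = (y, c)  # -> c = 5, y = 19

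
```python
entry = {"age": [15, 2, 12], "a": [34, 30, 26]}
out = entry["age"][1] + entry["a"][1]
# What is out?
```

Answer: 32

Derivation:
Trace (tracking out):
entry = {'age': [15, 2, 12], 'a': [34, 30, 26]}  # -> entry = {'age': [15, 2, 12], 'a': [34, 30, 26]}
out = entry['age'][1] + entry['a'][1]  # -> out = 32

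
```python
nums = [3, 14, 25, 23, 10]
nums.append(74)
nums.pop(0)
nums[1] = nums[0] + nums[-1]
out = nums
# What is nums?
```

Answer: [14, 88, 23, 10, 74]

Derivation:
Trace (tracking nums):
nums = [3, 14, 25, 23, 10]  # -> nums = [3, 14, 25, 23, 10]
nums.append(74)  # -> nums = [3, 14, 25, 23, 10, 74]
nums.pop(0)  # -> nums = [14, 25, 23, 10, 74]
nums[1] = nums[0] + nums[-1]  # -> nums = [14, 88, 23, 10, 74]
out = nums  # -> out = [14, 88, 23, 10, 74]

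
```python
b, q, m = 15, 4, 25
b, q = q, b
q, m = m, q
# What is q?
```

Trace (tracking q):
b, q, m = (15, 4, 25)  # -> b = 15, q = 4, m = 25
b, q = (q, b)  # -> b = 4, q = 15
q, m = (m, q)  # -> q = 25, m = 15

Answer: 25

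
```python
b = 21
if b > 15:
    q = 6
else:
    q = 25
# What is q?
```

Trace (tracking q):
b = 21  # -> b = 21
if b > 15:  # condition is True
    q = 6  # -> q = 6

Answer: 6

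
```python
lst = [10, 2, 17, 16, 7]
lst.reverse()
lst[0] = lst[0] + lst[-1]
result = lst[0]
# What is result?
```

Answer: 17

Derivation:
Trace (tracking result):
lst = [10, 2, 17, 16, 7]  # -> lst = [10, 2, 17, 16, 7]
lst.reverse()  # -> lst = [7, 16, 17, 2, 10]
lst[0] = lst[0] + lst[-1]  # -> lst = [17, 16, 17, 2, 10]
result = lst[0]  # -> result = 17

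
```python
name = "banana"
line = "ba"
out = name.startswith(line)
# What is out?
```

Answer: True

Derivation:
Trace (tracking out):
name = 'banana'  # -> name = 'banana'
line = 'ba'  # -> line = 'ba'
out = name.startswith(line)  # -> out = True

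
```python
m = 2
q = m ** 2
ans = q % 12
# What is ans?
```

Trace (tracking ans):
m = 2  # -> m = 2
q = m ** 2  # -> q = 4
ans = q % 12  # -> ans = 4

Answer: 4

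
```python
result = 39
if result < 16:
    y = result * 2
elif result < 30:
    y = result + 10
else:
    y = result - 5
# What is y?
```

Answer: 34

Derivation:
Trace (tracking y):
result = 39  # -> result = 39
if result < 16:  # condition is False
elif result < 30:  # condition is False
else:
    y = result - 5  # -> y = 34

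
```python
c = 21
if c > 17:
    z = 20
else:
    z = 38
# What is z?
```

Trace (tracking z):
c = 21  # -> c = 21
if c > 17:  # condition is True
    z = 20  # -> z = 20

Answer: 20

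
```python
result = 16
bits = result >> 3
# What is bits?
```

Answer: 2

Derivation:
Trace (tracking bits):
result = 16  # -> result = 16
bits = result >> 3  # -> bits = 2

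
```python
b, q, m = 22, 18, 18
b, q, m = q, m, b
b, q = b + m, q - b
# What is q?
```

Answer: 0

Derivation:
Trace (tracking q):
b, q, m = (22, 18, 18)  # -> b = 22, q = 18, m = 18
b, q, m = (q, m, b)  # -> b = 18, q = 18, m = 22
b, q = (b + m, q - b)  # -> b = 40, q = 0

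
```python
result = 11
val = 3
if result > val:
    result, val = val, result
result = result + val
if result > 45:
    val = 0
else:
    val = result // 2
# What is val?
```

Answer: 7

Derivation:
Trace (tracking val):
result = 11  # -> result = 11
val = 3  # -> val = 3
if result > val:  # condition is True
    result, val = (val, result)  # -> result = 3, val = 11
result = result + val  # -> result = 14
if result > 45:  # condition is False
else:
    val = result // 2  # -> val = 7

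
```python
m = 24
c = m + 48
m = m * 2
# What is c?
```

Trace (tracking c):
m = 24  # -> m = 24
c = m + 48  # -> c = 72
m = m * 2  # -> m = 48

Answer: 72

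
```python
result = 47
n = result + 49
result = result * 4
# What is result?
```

Answer: 188

Derivation:
Trace (tracking result):
result = 47  # -> result = 47
n = result + 49  # -> n = 96
result = result * 4  # -> result = 188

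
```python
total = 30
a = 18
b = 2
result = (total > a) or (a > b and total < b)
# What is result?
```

Answer: True

Derivation:
Trace (tracking result):
total = 30  # -> total = 30
a = 18  # -> a = 18
b = 2  # -> b = 2
result = total > a or (a > b and total < b)  # -> result = True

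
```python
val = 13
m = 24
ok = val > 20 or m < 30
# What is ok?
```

Answer: True

Derivation:
Trace (tracking ok):
val = 13  # -> val = 13
m = 24  # -> m = 24
ok = val > 20 or m < 30  # -> ok = True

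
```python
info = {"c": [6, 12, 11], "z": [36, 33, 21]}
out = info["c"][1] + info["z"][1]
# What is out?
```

Answer: 45

Derivation:
Trace (tracking out):
info = {'c': [6, 12, 11], 'z': [36, 33, 21]}  # -> info = {'c': [6, 12, 11], 'z': [36, 33, 21]}
out = info['c'][1] + info['z'][1]  # -> out = 45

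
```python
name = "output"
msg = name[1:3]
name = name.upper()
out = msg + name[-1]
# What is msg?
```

Answer: 'ut'

Derivation:
Trace (tracking msg):
name = 'output'  # -> name = 'output'
msg = name[1:3]  # -> msg = 'ut'
name = name.upper()  # -> name = 'OUTPUT'
out = msg + name[-1]  # -> out = 'utT'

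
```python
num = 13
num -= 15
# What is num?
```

Answer: -2

Derivation:
Trace (tracking num):
num = 13  # -> num = 13
num -= 15  # -> num = -2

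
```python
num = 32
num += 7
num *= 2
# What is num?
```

Trace (tracking num):
num = 32  # -> num = 32
num += 7  # -> num = 39
num *= 2  # -> num = 78

Answer: 78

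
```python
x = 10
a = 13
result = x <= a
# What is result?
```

Trace (tracking result):
x = 10  # -> x = 10
a = 13  # -> a = 13
result = x <= a  # -> result = True

Answer: True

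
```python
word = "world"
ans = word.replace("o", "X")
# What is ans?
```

Answer: 'wXrld'

Derivation:
Trace (tracking ans):
word = 'world'  # -> word = 'world'
ans = word.replace('o', 'X')  # -> ans = 'wXrld'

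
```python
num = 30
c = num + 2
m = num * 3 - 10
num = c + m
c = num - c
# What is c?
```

Answer: 80

Derivation:
Trace (tracking c):
num = 30  # -> num = 30
c = num + 2  # -> c = 32
m = num * 3 - 10  # -> m = 80
num = c + m  # -> num = 112
c = num - c  # -> c = 80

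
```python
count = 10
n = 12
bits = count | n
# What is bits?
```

Answer: 14

Derivation:
Trace (tracking bits):
count = 10  # -> count = 10
n = 12  # -> n = 12
bits = count | n  # -> bits = 14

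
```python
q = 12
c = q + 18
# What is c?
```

Trace (tracking c):
q = 12  # -> q = 12
c = q + 18  # -> c = 30

Answer: 30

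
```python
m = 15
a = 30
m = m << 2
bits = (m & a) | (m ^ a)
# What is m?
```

Trace (tracking m):
m = 15  # -> m = 15
a = 30  # -> a = 30
m = m << 2  # -> m = 60
bits = m & a | m ^ a  # -> bits = 62

Answer: 60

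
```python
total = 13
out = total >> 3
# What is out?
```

Answer: 1

Derivation:
Trace (tracking out):
total = 13  # -> total = 13
out = total >> 3  # -> out = 1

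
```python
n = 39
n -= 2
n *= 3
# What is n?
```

Trace (tracking n):
n = 39  # -> n = 39
n -= 2  # -> n = 37
n *= 3  # -> n = 111

Answer: 111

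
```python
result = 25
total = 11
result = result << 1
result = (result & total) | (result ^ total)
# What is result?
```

Trace (tracking result):
result = 25  # -> result = 25
total = 11  # -> total = 11
result = result << 1  # -> result = 50
result = result & total | result ^ total  # -> result = 59

Answer: 59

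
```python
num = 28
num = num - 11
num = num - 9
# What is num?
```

Trace (tracking num):
num = 28  # -> num = 28
num = num - 11  # -> num = 17
num = num - 9  # -> num = 8

Answer: 8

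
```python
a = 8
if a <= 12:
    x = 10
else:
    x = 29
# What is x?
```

Answer: 10

Derivation:
Trace (tracking x):
a = 8  # -> a = 8
if a <= 12:  # condition is True
    x = 10  # -> x = 10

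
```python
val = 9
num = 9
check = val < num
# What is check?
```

Trace (tracking check):
val = 9  # -> val = 9
num = 9  # -> num = 9
check = val < num  # -> check = False

Answer: False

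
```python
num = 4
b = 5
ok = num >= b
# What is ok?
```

Trace (tracking ok):
num = 4  # -> num = 4
b = 5  # -> b = 5
ok = num >= b  # -> ok = False

Answer: False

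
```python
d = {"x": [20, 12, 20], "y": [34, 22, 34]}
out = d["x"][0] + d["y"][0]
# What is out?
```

Trace (tracking out):
d = {'x': [20, 12, 20], 'y': [34, 22, 34]}  # -> d = {'x': [20, 12, 20], 'y': [34, 22, 34]}
out = d['x'][0] + d['y'][0]  # -> out = 54

Answer: 54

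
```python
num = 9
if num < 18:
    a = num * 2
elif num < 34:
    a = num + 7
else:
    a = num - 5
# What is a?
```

Trace (tracking a):
num = 9  # -> num = 9
if num < 18:  # condition is True
    a = num * 2  # -> a = 18

Answer: 18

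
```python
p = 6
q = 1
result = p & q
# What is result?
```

Trace (tracking result):
p = 6  # -> p = 6
q = 1  # -> q = 1
result = p & q  # -> result = 0

Answer: 0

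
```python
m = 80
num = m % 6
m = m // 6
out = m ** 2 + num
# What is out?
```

Answer: 171

Derivation:
Trace (tracking out):
m = 80  # -> m = 80
num = m % 6  # -> num = 2
m = m // 6  # -> m = 13
out = m ** 2 + num  # -> out = 171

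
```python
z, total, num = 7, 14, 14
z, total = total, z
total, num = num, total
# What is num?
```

Trace (tracking num):
z, total, num = (7, 14, 14)  # -> z = 7, total = 14, num = 14
z, total = (total, z)  # -> z = 14, total = 7
total, num = (num, total)  # -> total = 14, num = 7

Answer: 7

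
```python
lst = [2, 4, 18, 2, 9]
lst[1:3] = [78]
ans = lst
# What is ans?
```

Trace (tracking ans):
lst = [2, 4, 18, 2, 9]  # -> lst = [2, 4, 18, 2, 9]
lst[1:3] = [78]  # -> lst = [2, 78, 2, 9]
ans = lst  # -> ans = [2, 78, 2, 9]

Answer: [2, 78, 2, 9]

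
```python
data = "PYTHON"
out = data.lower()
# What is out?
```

Answer: 'python'

Derivation:
Trace (tracking out):
data = 'PYTHON'  # -> data = 'PYTHON'
out = data.lower()  # -> out = 'python'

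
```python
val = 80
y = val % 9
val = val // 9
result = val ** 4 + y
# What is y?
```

Trace (tracking y):
val = 80  # -> val = 80
y = val % 9  # -> y = 8
val = val // 9  # -> val = 8
result = val ** 4 + y  # -> result = 4104

Answer: 8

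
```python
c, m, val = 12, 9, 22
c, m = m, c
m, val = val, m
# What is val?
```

Trace (tracking val):
c, m, val = (12, 9, 22)  # -> c = 12, m = 9, val = 22
c, m = (m, c)  # -> c = 9, m = 12
m, val = (val, m)  # -> m = 22, val = 12

Answer: 12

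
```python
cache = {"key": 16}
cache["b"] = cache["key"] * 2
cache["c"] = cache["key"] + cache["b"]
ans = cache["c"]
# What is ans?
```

Answer: 48

Derivation:
Trace (tracking ans):
cache = {'key': 16}  # -> cache = {'key': 16}
cache['b'] = cache['key'] * 2  # -> cache = {'key': 16, 'b': 32}
cache['c'] = cache['key'] + cache['b']  # -> cache = {'key': 16, 'b': 32, 'c': 48}
ans = cache['c']  # -> ans = 48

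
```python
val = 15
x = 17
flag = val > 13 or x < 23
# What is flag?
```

Trace (tracking flag):
val = 15  # -> val = 15
x = 17  # -> x = 17
flag = val > 13 or x < 23  # -> flag = True

Answer: True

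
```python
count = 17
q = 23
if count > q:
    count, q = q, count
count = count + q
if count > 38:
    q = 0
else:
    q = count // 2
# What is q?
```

Trace (tracking q):
count = 17  # -> count = 17
q = 23  # -> q = 23
if count > q:  # condition is False
count = count + q  # -> count = 40
if count > 38:  # condition is True
    q = 0  # -> q = 0

Answer: 0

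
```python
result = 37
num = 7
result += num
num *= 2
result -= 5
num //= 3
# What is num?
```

Answer: 4

Derivation:
Trace (tracking num):
result = 37  # -> result = 37
num = 7  # -> num = 7
result += num  # -> result = 44
num *= 2  # -> num = 14
result -= 5  # -> result = 39
num //= 3  # -> num = 4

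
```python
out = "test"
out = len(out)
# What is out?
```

Answer: 4

Derivation:
Trace (tracking out):
out = 'test'  # -> out = 'test'
out = len(out)  # -> out = 4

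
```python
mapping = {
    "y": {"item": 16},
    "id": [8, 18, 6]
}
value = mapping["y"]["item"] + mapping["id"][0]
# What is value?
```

Answer: 24

Derivation:
Trace (tracking value):
mapping = {'y': {'item': 16}, 'id': [8, 18, 6]}  # -> mapping = {'y': {'item': 16}, 'id': [8, 18, 6]}
value = mapping['y']['item'] + mapping['id'][0]  # -> value = 24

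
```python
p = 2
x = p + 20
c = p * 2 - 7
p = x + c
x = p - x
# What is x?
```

Answer: -3

Derivation:
Trace (tracking x):
p = 2  # -> p = 2
x = p + 20  # -> x = 22
c = p * 2 - 7  # -> c = -3
p = x + c  # -> p = 19
x = p - x  # -> x = -3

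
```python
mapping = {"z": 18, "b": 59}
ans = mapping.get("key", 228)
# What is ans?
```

Trace (tracking ans):
mapping = {'z': 18, 'b': 59}  # -> mapping = {'z': 18, 'b': 59}
ans = mapping.get('key', 228)  # -> ans = 228

Answer: 228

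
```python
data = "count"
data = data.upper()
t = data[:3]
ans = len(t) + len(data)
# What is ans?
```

Trace (tracking ans):
data = 'count'  # -> data = 'count'
data = data.upper()  # -> data = 'COUNT'
t = data[:3]  # -> t = 'COU'
ans = len(t) + len(data)  # -> ans = 8

Answer: 8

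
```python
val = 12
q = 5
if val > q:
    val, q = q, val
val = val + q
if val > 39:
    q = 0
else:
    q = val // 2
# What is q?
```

Trace (tracking q):
val = 12  # -> val = 12
q = 5  # -> q = 5
if val > q:  # condition is True
    val, q = (q, val)  # -> val = 5, q = 12
val = val + q  # -> val = 17
if val > 39:  # condition is False
else:
    q = val // 2  # -> q = 8

Answer: 8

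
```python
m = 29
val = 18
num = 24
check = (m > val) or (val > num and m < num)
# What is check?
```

Answer: True

Derivation:
Trace (tracking check):
m = 29  # -> m = 29
val = 18  # -> val = 18
num = 24  # -> num = 24
check = m > val or (val > num and m < num)  # -> check = True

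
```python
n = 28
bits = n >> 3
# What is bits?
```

Trace (tracking bits):
n = 28  # -> n = 28
bits = n >> 3  # -> bits = 3

Answer: 3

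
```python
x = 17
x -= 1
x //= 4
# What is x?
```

Trace (tracking x):
x = 17  # -> x = 17
x -= 1  # -> x = 16
x //= 4  # -> x = 4

Answer: 4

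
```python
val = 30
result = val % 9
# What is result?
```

Answer: 3

Derivation:
Trace (tracking result):
val = 30  # -> val = 30
result = val % 9  # -> result = 3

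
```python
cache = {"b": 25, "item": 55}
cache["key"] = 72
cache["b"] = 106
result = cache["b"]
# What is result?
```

Trace (tracking result):
cache = {'b': 25, 'item': 55}  # -> cache = {'b': 25, 'item': 55}
cache['key'] = 72  # -> cache = {'b': 25, 'item': 55, 'key': 72}
cache['b'] = 106  # -> cache = {'b': 106, 'item': 55, 'key': 72}
result = cache['b']  # -> result = 106

Answer: 106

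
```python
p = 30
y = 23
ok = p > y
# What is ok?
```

Trace (tracking ok):
p = 30  # -> p = 30
y = 23  # -> y = 23
ok = p > y  # -> ok = True

Answer: True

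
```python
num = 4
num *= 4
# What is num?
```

Answer: 16

Derivation:
Trace (tracking num):
num = 4  # -> num = 4
num *= 4  # -> num = 16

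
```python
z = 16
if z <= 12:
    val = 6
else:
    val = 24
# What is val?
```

Answer: 24

Derivation:
Trace (tracking val):
z = 16  # -> z = 16
if z <= 12:  # condition is False
else:
    val = 24  # -> val = 24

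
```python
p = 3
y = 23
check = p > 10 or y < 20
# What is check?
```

Trace (tracking check):
p = 3  # -> p = 3
y = 23  # -> y = 23
check = p > 10 or y < 20  # -> check = False

Answer: False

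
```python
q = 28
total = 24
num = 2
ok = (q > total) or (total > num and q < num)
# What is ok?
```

Trace (tracking ok):
q = 28  # -> q = 28
total = 24  # -> total = 24
num = 2  # -> num = 2
ok = q > total or (total > num and q < num)  # -> ok = True

Answer: True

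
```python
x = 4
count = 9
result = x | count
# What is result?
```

Trace (tracking result):
x = 4  # -> x = 4
count = 9  # -> count = 9
result = x | count  # -> result = 13

Answer: 13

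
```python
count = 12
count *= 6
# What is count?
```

Answer: 72

Derivation:
Trace (tracking count):
count = 12  # -> count = 12
count *= 6  # -> count = 72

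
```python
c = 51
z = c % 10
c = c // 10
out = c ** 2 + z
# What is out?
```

Trace (tracking out):
c = 51  # -> c = 51
z = c % 10  # -> z = 1
c = c // 10  # -> c = 5
out = c ** 2 + z  # -> out = 26

Answer: 26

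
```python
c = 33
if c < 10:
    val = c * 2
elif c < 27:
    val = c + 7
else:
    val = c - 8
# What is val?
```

Trace (tracking val):
c = 33  # -> c = 33
if c < 10:  # condition is False
elif c < 27:  # condition is False
else:
    val = c - 8  # -> val = 25

Answer: 25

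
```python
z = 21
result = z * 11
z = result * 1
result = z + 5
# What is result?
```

Trace (tracking result):
z = 21  # -> z = 21
result = z * 11  # -> result = 231
z = result * 1  # -> z = 231
result = z + 5  # -> result = 236

Answer: 236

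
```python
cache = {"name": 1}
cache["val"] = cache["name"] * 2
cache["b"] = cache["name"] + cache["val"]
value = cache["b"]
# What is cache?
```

Answer: {'name': 1, 'val': 2, 'b': 3}

Derivation:
Trace (tracking cache):
cache = {'name': 1}  # -> cache = {'name': 1}
cache['val'] = cache['name'] * 2  # -> cache = {'name': 1, 'val': 2}
cache['b'] = cache['name'] + cache['val']  # -> cache = {'name': 1, 'val': 2, 'b': 3}
value = cache['b']  # -> value = 3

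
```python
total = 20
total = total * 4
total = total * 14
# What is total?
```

Trace (tracking total):
total = 20  # -> total = 20
total = total * 4  # -> total = 80
total = total * 14  # -> total = 1120

Answer: 1120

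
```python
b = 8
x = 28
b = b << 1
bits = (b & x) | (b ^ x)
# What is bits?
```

Answer: 28

Derivation:
Trace (tracking bits):
b = 8  # -> b = 8
x = 28  # -> x = 28
b = b << 1  # -> b = 16
bits = b & x | b ^ x  # -> bits = 28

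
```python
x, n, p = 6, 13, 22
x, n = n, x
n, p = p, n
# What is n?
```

Trace (tracking n):
x, n, p = (6, 13, 22)  # -> x = 6, n = 13, p = 22
x, n = (n, x)  # -> x = 13, n = 6
n, p = (p, n)  # -> n = 22, p = 6

Answer: 22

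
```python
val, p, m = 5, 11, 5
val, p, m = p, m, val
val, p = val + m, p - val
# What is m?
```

Answer: 5

Derivation:
Trace (tracking m):
val, p, m = (5, 11, 5)  # -> val = 5, p = 11, m = 5
val, p, m = (p, m, val)  # -> val = 11, p = 5, m = 5
val, p = (val + m, p - val)  # -> val = 16, p = -6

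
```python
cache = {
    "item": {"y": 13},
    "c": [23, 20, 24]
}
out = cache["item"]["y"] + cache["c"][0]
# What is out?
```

Trace (tracking out):
cache = {'item': {'y': 13}, 'c': [23, 20, 24]}  # -> cache = {'item': {'y': 13}, 'c': [23, 20, 24]}
out = cache['item']['y'] + cache['c'][0]  # -> out = 36

Answer: 36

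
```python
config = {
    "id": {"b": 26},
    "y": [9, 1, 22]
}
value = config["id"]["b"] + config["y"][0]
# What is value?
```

Trace (tracking value):
config = {'id': {'b': 26}, 'y': [9, 1, 22]}  # -> config = {'id': {'b': 26}, 'y': [9, 1, 22]}
value = config['id']['b'] + config['y'][0]  # -> value = 35

Answer: 35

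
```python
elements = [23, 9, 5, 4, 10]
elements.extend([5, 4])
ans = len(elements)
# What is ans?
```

Answer: 7

Derivation:
Trace (tracking ans):
elements = [23, 9, 5, 4, 10]  # -> elements = [23, 9, 5, 4, 10]
elements.extend([5, 4])  # -> elements = [23, 9, 5, 4, 10, 5, 4]
ans = len(elements)  # -> ans = 7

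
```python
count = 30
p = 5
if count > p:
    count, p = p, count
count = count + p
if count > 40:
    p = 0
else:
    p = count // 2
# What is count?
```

Answer: 35

Derivation:
Trace (tracking count):
count = 30  # -> count = 30
p = 5  # -> p = 5
if count > p:  # condition is True
    count, p = (p, count)  # -> count = 5, p = 30
count = count + p  # -> count = 35
if count > 40:  # condition is False
else:
    p = count // 2  # -> p = 17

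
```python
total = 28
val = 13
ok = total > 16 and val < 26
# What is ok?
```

Trace (tracking ok):
total = 28  # -> total = 28
val = 13  # -> val = 13
ok = total > 16 and val < 26  # -> ok = True

Answer: True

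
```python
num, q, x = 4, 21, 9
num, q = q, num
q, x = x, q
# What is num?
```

Trace (tracking num):
num, q, x = (4, 21, 9)  # -> num = 4, q = 21, x = 9
num, q = (q, num)  # -> num = 21, q = 4
q, x = (x, q)  # -> q = 9, x = 4

Answer: 21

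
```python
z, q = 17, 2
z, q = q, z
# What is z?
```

Answer: 2

Derivation:
Trace (tracking z):
z, q = (17, 2)  # -> z = 17, q = 2
z, q = (q, z)  # -> z = 2, q = 17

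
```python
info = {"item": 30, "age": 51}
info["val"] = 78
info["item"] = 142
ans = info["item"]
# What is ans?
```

Trace (tracking ans):
info = {'item': 30, 'age': 51}  # -> info = {'item': 30, 'age': 51}
info['val'] = 78  # -> info = {'item': 30, 'age': 51, 'val': 78}
info['item'] = 142  # -> info = {'item': 142, 'age': 51, 'val': 78}
ans = info['item']  # -> ans = 142

Answer: 142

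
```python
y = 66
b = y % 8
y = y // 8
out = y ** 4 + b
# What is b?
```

Trace (tracking b):
y = 66  # -> y = 66
b = y % 8  # -> b = 2
y = y // 8  # -> y = 8
out = y ** 4 + b  # -> out = 4098

Answer: 2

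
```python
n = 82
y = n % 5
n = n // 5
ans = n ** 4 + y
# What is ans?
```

Answer: 65538

Derivation:
Trace (tracking ans):
n = 82  # -> n = 82
y = n % 5  # -> y = 2
n = n // 5  # -> n = 16
ans = n ** 4 + y  # -> ans = 65538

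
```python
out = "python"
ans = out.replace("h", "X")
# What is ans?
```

Answer: 'pytXon'

Derivation:
Trace (tracking ans):
out = 'python'  # -> out = 'python'
ans = out.replace('h', 'X')  # -> ans = 'pytXon'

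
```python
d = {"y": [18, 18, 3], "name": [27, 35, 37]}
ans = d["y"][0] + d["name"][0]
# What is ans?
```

Answer: 45

Derivation:
Trace (tracking ans):
d = {'y': [18, 18, 3], 'name': [27, 35, 37]}  # -> d = {'y': [18, 18, 3], 'name': [27, 35, 37]}
ans = d['y'][0] + d['name'][0]  # -> ans = 45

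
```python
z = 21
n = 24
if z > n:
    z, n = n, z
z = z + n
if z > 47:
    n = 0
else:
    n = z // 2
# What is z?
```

Answer: 45

Derivation:
Trace (tracking z):
z = 21  # -> z = 21
n = 24  # -> n = 24
if z > n:  # condition is False
z = z + n  # -> z = 45
if z > 47:  # condition is False
else:
    n = z // 2  # -> n = 22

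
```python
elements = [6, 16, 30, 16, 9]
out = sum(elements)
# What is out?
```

Trace (tracking out):
elements = [6, 16, 30, 16, 9]  # -> elements = [6, 16, 30, 16, 9]
out = sum(elements)  # -> out = 77

Answer: 77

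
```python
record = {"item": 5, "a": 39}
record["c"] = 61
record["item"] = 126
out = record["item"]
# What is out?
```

Answer: 126

Derivation:
Trace (tracking out):
record = {'item': 5, 'a': 39}  # -> record = {'item': 5, 'a': 39}
record['c'] = 61  # -> record = {'item': 5, 'a': 39, 'c': 61}
record['item'] = 126  # -> record = {'item': 126, 'a': 39, 'c': 61}
out = record['item']  # -> out = 126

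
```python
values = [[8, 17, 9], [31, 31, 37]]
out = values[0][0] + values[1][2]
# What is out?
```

Trace (tracking out):
values = [[8, 17, 9], [31, 31, 37]]  # -> values = [[8, 17, 9], [31, 31, 37]]
out = values[0][0] + values[1][2]  # -> out = 45

Answer: 45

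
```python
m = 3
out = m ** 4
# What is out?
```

Answer: 81

Derivation:
Trace (tracking out):
m = 3  # -> m = 3
out = m ** 4  # -> out = 81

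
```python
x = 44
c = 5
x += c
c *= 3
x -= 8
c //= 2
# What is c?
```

Trace (tracking c):
x = 44  # -> x = 44
c = 5  # -> c = 5
x += c  # -> x = 49
c *= 3  # -> c = 15
x -= 8  # -> x = 41
c //= 2  # -> c = 7

Answer: 7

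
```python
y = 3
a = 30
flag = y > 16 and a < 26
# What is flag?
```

Trace (tracking flag):
y = 3  # -> y = 3
a = 30  # -> a = 30
flag = y > 16 and a < 26  # -> flag = False

Answer: False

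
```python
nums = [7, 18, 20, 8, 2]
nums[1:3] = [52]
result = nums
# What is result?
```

Answer: [7, 52, 8, 2]

Derivation:
Trace (tracking result):
nums = [7, 18, 20, 8, 2]  # -> nums = [7, 18, 20, 8, 2]
nums[1:3] = [52]  # -> nums = [7, 52, 8, 2]
result = nums  # -> result = [7, 52, 8, 2]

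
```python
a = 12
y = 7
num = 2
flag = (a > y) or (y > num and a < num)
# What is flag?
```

Answer: True

Derivation:
Trace (tracking flag):
a = 12  # -> a = 12
y = 7  # -> y = 7
num = 2  # -> num = 2
flag = a > y or (y > num and a < num)  # -> flag = True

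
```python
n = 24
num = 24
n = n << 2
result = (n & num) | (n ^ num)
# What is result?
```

Trace (tracking result):
n = 24  # -> n = 24
num = 24  # -> num = 24
n = n << 2  # -> n = 96
result = n & num | n ^ num  # -> result = 120

Answer: 120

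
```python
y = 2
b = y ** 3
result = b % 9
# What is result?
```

Answer: 8

Derivation:
Trace (tracking result):
y = 2  # -> y = 2
b = y ** 3  # -> b = 8
result = b % 9  # -> result = 8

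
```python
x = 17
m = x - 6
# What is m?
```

Trace (tracking m):
x = 17  # -> x = 17
m = x - 6  # -> m = 11

Answer: 11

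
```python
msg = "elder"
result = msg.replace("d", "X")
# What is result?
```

Answer: 'elXer'

Derivation:
Trace (tracking result):
msg = 'elder'  # -> msg = 'elder'
result = msg.replace('d', 'X')  # -> result = 'elXer'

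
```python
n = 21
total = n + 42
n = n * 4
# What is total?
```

Answer: 63

Derivation:
Trace (tracking total):
n = 21  # -> n = 21
total = n + 42  # -> total = 63
n = n * 4  # -> n = 84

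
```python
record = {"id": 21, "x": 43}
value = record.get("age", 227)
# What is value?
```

Trace (tracking value):
record = {'id': 21, 'x': 43}  # -> record = {'id': 21, 'x': 43}
value = record.get('age', 227)  # -> value = 227

Answer: 227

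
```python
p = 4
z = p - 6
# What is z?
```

Answer: -2

Derivation:
Trace (tracking z):
p = 4  # -> p = 4
z = p - 6  # -> z = -2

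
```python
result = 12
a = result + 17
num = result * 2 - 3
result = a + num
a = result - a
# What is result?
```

Trace (tracking result):
result = 12  # -> result = 12
a = result + 17  # -> a = 29
num = result * 2 - 3  # -> num = 21
result = a + num  # -> result = 50
a = result - a  # -> a = 21

Answer: 50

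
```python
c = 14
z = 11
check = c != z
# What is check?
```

Trace (tracking check):
c = 14  # -> c = 14
z = 11  # -> z = 11
check = c != z  # -> check = True

Answer: True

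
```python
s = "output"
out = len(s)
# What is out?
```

Answer: 6

Derivation:
Trace (tracking out):
s = 'output'  # -> s = 'output'
out = len(s)  # -> out = 6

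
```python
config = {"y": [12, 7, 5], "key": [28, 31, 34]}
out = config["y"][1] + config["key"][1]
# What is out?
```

Trace (tracking out):
config = {'y': [12, 7, 5], 'key': [28, 31, 34]}  # -> config = {'y': [12, 7, 5], 'key': [28, 31, 34]}
out = config['y'][1] + config['key'][1]  # -> out = 38

Answer: 38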